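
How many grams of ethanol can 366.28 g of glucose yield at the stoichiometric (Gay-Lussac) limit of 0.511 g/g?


Theoretical ethanol yield: m_EtOH = 0.511 * m_glucose
m_EtOH = 0.511 * 366.28 = 187.1691 g

187.1691 g


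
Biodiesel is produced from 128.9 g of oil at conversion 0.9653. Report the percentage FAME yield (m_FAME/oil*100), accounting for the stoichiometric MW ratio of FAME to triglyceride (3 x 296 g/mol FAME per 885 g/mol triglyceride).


m_FAME = oil * conv * (3 * 296 / 885) = oil * conv * (888/885)
= 128.9 * 0.9653 * 888 / 885
= 124.8490 g
Y = m_FAME / oil * 100 = conv * (888/885) * 100
= 0.9653 * 888 / 885 * 100
= 96.86%

96.86%


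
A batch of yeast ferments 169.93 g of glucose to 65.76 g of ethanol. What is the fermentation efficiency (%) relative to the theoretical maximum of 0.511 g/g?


Fermentation efficiency = (actual / (0.511 * glucose)) * 100
= (65.76 / (0.511 * 169.93)) * 100
= 75.7305%

75.7305%


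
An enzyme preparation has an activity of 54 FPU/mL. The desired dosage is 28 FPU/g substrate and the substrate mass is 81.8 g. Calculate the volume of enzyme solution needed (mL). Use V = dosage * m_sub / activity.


V = dosage * m_sub / activity
V = 28 * 81.8 / 54
V = 42.4148 mL

42.4148 mL


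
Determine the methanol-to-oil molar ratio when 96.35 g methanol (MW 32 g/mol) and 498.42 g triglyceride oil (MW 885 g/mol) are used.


Molar ratio = n_MeOH / n_oil = (MeOH/32) / (oil/885) = (MeOH * 885) / (32 * oil)
= (96.35 * 885) / (32 * 498.42)
= 5.3463

5.3463


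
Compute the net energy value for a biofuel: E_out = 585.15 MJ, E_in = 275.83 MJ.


NEV = E_out - E_in
= 585.15 - 275.83
= 309.3200 MJ

309.3200 MJ


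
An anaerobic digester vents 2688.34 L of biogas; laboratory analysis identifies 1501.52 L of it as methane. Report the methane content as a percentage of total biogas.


CH4% = V_CH4 / V_total * 100
= 1501.52 / 2688.34 * 100
= 55.8531%

55.8531%


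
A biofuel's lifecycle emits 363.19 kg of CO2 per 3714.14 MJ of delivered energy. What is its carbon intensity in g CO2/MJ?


CI = CO2 * 1000 / E
= 363.19 * 1000 / 3714.14
= 97.7858 g CO2/MJ

97.7858 g CO2/MJ


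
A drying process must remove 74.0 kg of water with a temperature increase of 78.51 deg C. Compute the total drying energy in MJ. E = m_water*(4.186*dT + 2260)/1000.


E = m_water * (4.186 * dT + 2260) / 1000
= 74.0 * (4.186 * 78.51 + 2260) / 1000
= 191.5596 MJ

191.5596 MJ


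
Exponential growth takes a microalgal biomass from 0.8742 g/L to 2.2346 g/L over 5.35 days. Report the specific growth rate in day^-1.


mu = ln(X2/X1) / dt
= ln(2.2346/0.8742) / 5.35
= 0.1754 per day

0.1754 per day


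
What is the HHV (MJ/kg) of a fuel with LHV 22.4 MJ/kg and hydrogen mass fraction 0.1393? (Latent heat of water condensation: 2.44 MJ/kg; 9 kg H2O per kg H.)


HHV = LHV + H_frac * 9 * 2.44
= 22.4 + 0.1393 * 9 * 2.44
= 25.4590 MJ/kg

25.4590 MJ/kg


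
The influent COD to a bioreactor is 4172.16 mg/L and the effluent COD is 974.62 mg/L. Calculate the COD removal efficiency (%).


eta = (COD_in - COD_out) / COD_in * 100
= (4172.16 - 974.62) / 4172.16 * 100
= 76.6399%

76.6399%


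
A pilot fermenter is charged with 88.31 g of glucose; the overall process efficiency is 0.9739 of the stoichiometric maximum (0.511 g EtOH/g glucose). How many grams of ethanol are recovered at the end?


Actual ethanol: m = 0.511 * 88.31 * 0.9739
m = 43.9486 g

43.9486 g


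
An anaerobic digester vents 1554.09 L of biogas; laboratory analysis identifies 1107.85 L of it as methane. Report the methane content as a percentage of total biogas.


CH4% = V_CH4 / V_total * 100
= 1107.85 / 1554.09 * 100
= 71.2861%

71.2861%


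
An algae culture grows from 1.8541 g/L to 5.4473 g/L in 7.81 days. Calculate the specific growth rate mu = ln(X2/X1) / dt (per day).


mu = ln(X2/X1) / dt
= ln(5.4473/1.8541) / 7.81
= 0.1380 per day

0.1380 per day


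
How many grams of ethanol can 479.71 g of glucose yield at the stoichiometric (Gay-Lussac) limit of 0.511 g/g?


Theoretical ethanol yield: m_EtOH = 0.511 * m_glucose
m_EtOH = 0.511 * 479.71 = 245.1318 g

245.1318 g


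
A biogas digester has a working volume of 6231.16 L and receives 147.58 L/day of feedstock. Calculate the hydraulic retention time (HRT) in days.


HRT = V / Q
= 6231.16 / 147.58
= 42.2223 days

42.2223 days


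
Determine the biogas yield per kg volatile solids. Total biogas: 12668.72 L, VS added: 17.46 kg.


Y = V / VS
= 12668.72 / 17.46
= 725.5853 L/kg VS

725.5853 L/kg VS


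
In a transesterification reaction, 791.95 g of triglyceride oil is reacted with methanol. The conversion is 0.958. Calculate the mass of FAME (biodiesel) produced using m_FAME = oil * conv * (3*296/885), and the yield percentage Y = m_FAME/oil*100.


m_FAME = oil * conv * (3 * 296 / 885) = oil * conv * (888/885)
= 791.95 * 0.958 * 888 / 885
= 761.2599 g
Y = m_FAME / oil * 100 = conv * (888/885) * 100
= 0.958 * 888 / 885 * 100
= 96.12%

761.2599 g FAME; Y = 96.12%


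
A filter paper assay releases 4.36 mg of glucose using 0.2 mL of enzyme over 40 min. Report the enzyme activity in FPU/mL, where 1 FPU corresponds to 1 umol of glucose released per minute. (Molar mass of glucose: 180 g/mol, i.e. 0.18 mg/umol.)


Activity = glucose_mg / (0.18 mg/umol * V_mL * t_min)
= 4.36 / (0.18 * 0.2 * 40)
= 3.0278 FPU/mL

3.0278 FPU/mL


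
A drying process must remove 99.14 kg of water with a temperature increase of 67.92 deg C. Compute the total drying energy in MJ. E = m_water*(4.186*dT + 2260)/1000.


E = m_water * (4.186 * dT + 2260) / 1000
= 99.14 * (4.186 * 67.92 + 2260) / 1000
= 252.2432 MJ

252.2432 MJ


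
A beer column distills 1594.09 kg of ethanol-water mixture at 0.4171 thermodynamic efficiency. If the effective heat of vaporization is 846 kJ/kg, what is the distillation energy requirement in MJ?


E = m * 846 / (eta * 1000)
= 1594.09 * 846 / (0.4171 * 1000)
= 3233.2777 MJ

3233.2777 MJ


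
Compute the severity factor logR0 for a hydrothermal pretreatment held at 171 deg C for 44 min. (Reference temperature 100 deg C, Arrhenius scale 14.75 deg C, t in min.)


logR0 = log10(t * exp((T - 100) / 14.75))
= log10(44 * exp((171 - 100) / 14.75))
= 3.7340

3.7340


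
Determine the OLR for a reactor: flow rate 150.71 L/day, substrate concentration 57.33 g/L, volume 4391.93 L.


OLR = Q * S / V
= 150.71 * 57.33 / 4391.93
= 1.9673 g/L/day

1.9673 g/L/day


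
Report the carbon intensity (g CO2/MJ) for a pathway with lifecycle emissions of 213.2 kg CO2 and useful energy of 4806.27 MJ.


CI = CO2 * 1000 / E
= 213.2 * 1000 / 4806.27
= 44.3587 g CO2/MJ

44.3587 g CO2/MJ


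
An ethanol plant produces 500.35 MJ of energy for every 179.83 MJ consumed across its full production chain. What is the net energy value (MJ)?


NEV = E_out - E_in
= 500.35 - 179.83
= 320.5200 MJ

320.5200 MJ


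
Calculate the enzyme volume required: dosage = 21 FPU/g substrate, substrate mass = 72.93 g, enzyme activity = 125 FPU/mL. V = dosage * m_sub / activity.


V = dosage * m_sub / activity
V = 21 * 72.93 / 125
V = 12.2522 mL

12.2522 mL


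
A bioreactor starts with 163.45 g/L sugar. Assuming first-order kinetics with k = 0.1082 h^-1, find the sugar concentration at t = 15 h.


S = S0 * exp(-k * t)
S = 163.45 * exp(-0.1082 * 15)
S = 32.2496 g/L

32.2496 g/L


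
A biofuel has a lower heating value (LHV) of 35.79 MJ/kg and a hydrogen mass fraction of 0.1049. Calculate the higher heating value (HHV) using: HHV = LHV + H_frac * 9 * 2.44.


HHV = LHV + H_frac * 9 * 2.44
= 35.79 + 0.1049 * 9 * 2.44
= 38.0936 MJ/kg

38.0936 MJ/kg


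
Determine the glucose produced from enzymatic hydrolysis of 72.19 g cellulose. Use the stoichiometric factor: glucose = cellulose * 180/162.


glucose = cellulose * 180/162
= 72.19 * 180/162
= 80.2111 g

80.2111 g


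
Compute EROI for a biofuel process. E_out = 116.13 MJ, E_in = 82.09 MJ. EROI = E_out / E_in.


EROI = E_out / E_in
= 116.13 / 82.09
= 1.4147

1.4147


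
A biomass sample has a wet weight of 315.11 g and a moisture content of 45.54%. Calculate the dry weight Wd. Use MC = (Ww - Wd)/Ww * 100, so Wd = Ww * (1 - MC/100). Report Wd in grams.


Wd = Ww * (1 - MC/100)
= 315.11 * (1 - 45.54/100)
= 171.6089 g

171.6089 g


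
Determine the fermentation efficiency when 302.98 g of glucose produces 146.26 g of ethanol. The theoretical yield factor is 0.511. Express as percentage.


Fermentation efficiency = (actual / (0.511 * glucose)) * 100
= (146.26 / (0.511 * 302.98)) * 100
= 94.4693%

94.4693%


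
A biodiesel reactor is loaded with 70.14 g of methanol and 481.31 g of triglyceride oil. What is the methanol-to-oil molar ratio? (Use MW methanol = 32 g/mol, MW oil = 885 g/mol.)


Molar ratio = n_MeOH / n_oil = (MeOH/32) / (oil/885) = (MeOH * 885) / (32 * oil)
= (70.14 * 885) / (32 * 481.31)
= 4.0303

4.0303


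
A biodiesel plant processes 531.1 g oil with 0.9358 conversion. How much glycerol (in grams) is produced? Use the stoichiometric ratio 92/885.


glycerol = oil * conv * (92/885)
= 531.1 * 0.9358 * 92 / 885
= 51.6659 g

51.6659 g


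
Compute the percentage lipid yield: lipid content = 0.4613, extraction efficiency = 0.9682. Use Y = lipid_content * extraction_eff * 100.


Y = lipid_content * extraction_eff * 100
= 0.4613 * 0.9682 * 100
= 44.6631%

44.6631%


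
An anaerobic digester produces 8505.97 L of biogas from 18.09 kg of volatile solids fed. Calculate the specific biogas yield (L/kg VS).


Y = V / VS
= 8505.97 / 18.09
= 470.2029 L/kg VS

470.2029 L/kg VS


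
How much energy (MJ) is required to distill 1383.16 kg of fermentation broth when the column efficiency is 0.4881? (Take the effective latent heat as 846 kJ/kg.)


E = m * 846 / (eta * 1000)
= 1383.16 * 846 / (0.4881 * 1000)
= 2397.3640 MJ

2397.3640 MJ


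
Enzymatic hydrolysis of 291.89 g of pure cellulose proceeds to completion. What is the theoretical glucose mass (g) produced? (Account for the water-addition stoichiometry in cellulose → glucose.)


glucose = cellulose * 180/162
= 291.89 * 180/162
= 324.3222 g

324.3222 g


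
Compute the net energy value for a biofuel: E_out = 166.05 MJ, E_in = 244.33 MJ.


NEV = E_out - E_in
= 166.05 - 244.33
= -78.2800 MJ

-78.2800 MJ


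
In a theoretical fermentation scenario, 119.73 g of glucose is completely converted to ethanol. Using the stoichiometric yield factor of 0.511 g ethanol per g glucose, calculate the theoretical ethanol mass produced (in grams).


Theoretical ethanol yield: m_EtOH = 0.511 * m_glucose
m_EtOH = 0.511 * 119.73 = 61.1820 g

61.1820 g


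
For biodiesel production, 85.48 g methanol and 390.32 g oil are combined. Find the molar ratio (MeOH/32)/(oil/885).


Molar ratio = n_MeOH / n_oil = (MeOH/32) / (oil/885) = (MeOH * 885) / (32 * oil)
= (85.48 * 885) / (32 * 390.32)
= 6.0567

6.0567


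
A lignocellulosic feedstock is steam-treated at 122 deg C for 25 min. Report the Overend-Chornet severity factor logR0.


logR0 = log10(t * exp((T - 100) / 14.75))
= log10(25 * exp((122 - 100) / 14.75))
= 2.0457

2.0457


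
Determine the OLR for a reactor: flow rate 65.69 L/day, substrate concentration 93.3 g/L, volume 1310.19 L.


OLR = Q * S / V
= 65.69 * 93.3 / 1310.19
= 4.6779 g/L/day

4.6779 g/L/day


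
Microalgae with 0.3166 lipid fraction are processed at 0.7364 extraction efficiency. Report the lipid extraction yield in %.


Y = lipid_content * extraction_eff * 100
= 0.3166 * 0.7364 * 100
= 23.3144%

23.3144%


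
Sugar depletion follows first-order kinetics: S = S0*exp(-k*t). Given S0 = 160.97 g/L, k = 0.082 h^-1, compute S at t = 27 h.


S = S0 * exp(-k * t)
S = 160.97 * exp(-0.082 * 27)
S = 17.5880 g/L

17.5880 g/L


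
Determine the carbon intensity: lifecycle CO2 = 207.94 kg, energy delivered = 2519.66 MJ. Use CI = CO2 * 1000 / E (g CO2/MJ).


CI = CO2 * 1000 / E
= 207.94 * 1000 / 2519.66
= 82.5270 g CO2/MJ

82.5270 g CO2/MJ


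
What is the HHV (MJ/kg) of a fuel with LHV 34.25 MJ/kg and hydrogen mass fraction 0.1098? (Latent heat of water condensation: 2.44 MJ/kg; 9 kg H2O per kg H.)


HHV = LHV + H_frac * 9 * 2.44
= 34.25 + 0.1098 * 9 * 2.44
= 36.6612 MJ/kg

36.6612 MJ/kg


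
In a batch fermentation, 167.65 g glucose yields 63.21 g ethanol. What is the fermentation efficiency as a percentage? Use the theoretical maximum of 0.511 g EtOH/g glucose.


Fermentation efficiency = (actual / (0.511 * glucose)) * 100
= (63.21 / (0.511 * 167.65)) * 100
= 73.7839%

73.7839%


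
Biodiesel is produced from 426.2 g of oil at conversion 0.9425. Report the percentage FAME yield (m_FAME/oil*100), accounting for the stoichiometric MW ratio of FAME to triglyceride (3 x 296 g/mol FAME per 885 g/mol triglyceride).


m_FAME = oil * conv * (3 * 296 / 885) = oil * conv * (888/885)
= 426.2 * 0.9425 * 888 / 885
= 403.0552 g
Y = m_FAME / oil * 100 = conv * (888/885) * 100
= 0.9425 * 888 / 885 * 100
= 94.57%

94.57%


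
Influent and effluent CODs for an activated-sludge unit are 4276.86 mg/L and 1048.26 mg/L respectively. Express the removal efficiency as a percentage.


eta = (COD_in - COD_out) / COD_in * 100
= (4276.86 - 1048.26) / 4276.86 * 100
= 75.4900%

75.4900%


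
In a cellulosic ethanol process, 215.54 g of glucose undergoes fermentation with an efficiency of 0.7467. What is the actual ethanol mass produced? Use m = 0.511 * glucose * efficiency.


Actual ethanol: m = 0.511 * 215.54 * 0.7467
m = 82.2422 g

82.2422 g


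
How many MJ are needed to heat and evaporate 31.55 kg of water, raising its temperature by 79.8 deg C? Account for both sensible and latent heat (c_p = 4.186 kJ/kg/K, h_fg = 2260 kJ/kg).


E = m_water * (4.186 * dT + 2260) / 1000
= 31.55 * (4.186 * 79.8 + 2260) / 1000
= 81.8421 MJ

81.8421 MJ


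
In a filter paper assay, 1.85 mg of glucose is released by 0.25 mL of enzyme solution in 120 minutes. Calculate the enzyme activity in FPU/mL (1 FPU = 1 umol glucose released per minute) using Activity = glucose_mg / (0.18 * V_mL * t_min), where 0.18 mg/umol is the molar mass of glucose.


Activity = glucose_mg / (0.18 mg/umol * V_mL * t_min)
= 1.85 / (0.18 * 0.25 * 120)
= 0.3426 FPU/mL

0.3426 FPU/mL


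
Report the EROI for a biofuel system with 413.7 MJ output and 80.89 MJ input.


EROI = E_out / E_in
= 413.7 / 80.89
= 5.1144

5.1144


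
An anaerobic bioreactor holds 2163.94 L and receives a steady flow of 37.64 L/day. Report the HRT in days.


HRT = V / Q
= 2163.94 / 37.64
= 57.4904 days

57.4904 days


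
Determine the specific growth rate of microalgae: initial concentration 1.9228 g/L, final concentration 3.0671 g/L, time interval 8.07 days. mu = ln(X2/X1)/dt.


mu = ln(X2/X1) / dt
= ln(3.0671/1.9228) / 8.07
= 0.0579 per day

0.0579 per day


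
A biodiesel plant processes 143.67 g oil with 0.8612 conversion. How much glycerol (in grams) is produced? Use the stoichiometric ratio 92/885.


glycerol = oil * conv * (92/885)
= 143.67 * 0.8612 * 92 / 885
= 12.8622 g

12.8622 g


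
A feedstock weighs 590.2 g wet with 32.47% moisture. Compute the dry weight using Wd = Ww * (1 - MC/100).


Wd = Ww * (1 - MC/100)
= 590.2 * (1 - 32.47/100)
= 398.5621 g

398.5621 g


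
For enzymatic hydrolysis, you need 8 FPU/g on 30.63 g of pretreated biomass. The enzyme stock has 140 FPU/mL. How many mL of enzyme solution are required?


V = dosage * m_sub / activity
V = 8 * 30.63 / 140
V = 1.7503 mL

1.7503 mL


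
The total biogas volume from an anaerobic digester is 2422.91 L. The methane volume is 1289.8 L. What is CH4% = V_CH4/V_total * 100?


CH4% = V_CH4 / V_total * 100
= 1289.8 / 2422.91 * 100
= 53.2335%

53.2335%


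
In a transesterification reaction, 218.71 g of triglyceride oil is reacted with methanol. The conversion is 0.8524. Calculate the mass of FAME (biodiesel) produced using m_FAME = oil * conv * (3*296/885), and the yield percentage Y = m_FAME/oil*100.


m_FAME = oil * conv * (3 * 296 / 885) = oil * conv * (888/885)
= 218.71 * 0.8524 * 888 / 885
= 187.0604 g
Y = m_FAME / oil * 100 = conv * (888/885) * 100
= 0.8524 * 888 / 885 * 100
= 85.53%

187.0604 g FAME; Y = 85.53%


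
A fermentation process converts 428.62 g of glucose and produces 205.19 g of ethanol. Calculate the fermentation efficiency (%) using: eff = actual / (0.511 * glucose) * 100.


Fermentation efficiency = (actual / (0.511 * glucose)) * 100
= (205.19 / (0.511 * 428.62)) * 100
= 93.6834%

93.6834%


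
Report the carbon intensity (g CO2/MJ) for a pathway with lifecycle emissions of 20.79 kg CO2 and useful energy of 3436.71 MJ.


CI = CO2 * 1000 / E
= 20.79 * 1000 / 3436.71
= 6.0494 g CO2/MJ

6.0494 g CO2/MJ


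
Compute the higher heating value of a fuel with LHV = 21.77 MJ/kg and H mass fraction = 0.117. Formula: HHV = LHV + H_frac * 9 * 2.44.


HHV = LHV + H_frac * 9 * 2.44
= 21.77 + 0.117 * 9 * 2.44
= 24.3393 MJ/kg

24.3393 MJ/kg


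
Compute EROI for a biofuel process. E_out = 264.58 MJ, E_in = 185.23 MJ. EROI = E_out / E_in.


EROI = E_out / E_in
= 264.58 / 185.23
= 1.4284

1.4284


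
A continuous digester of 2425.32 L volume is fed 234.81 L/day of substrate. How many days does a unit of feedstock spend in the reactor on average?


HRT = V / Q
= 2425.32 / 234.81
= 10.3289 days

10.3289 days


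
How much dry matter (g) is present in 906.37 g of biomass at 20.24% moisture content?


Wd = Ww * (1 - MC/100)
= 906.37 * (1 - 20.24/100)
= 722.9207 g

722.9207 g


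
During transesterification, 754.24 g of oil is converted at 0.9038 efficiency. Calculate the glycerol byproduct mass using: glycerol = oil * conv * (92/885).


glycerol = oil * conv * (92/885)
= 754.24 * 0.9038 * 92 / 885
= 70.8641 g

70.8641 g


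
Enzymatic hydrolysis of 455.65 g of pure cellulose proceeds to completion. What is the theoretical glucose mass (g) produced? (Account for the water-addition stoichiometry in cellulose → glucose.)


glucose = cellulose * 180/162
= 455.65 * 180/162
= 506.2778 g

506.2778 g


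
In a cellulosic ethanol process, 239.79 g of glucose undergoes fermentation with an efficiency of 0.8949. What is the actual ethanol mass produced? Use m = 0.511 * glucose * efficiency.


Actual ethanol: m = 0.511 * 239.79 * 0.8949
m = 109.6545 g

109.6545 g


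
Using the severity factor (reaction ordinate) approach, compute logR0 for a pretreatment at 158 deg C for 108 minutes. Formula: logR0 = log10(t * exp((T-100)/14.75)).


logR0 = log10(t * exp((T - 100) / 14.75))
= log10(108 * exp((158 - 100) / 14.75))
= 3.7412

3.7412


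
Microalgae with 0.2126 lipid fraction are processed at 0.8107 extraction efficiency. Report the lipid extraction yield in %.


Y = lipid_content * extraction_eff * 100
= 0.2126 * 0.8107 * 100
= 17.2355%

17.2355%


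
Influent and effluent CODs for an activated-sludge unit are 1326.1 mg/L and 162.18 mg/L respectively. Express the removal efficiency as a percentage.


eta = (COD_in - COD_out) / COD_in * 100
= (1326.1 - 162.18) / 1326.1 * 100
= 87.7702%

87.7702%


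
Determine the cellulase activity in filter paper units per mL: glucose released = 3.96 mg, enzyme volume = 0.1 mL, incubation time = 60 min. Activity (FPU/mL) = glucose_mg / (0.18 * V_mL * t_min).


Activity = glucose_mg / (0.18 mg/umol * V_mL * t_min)
= 3.96 / (0.18 * 0.1 * 60)
= 3.6667 FPU/mL

3.6667 FPU/mL


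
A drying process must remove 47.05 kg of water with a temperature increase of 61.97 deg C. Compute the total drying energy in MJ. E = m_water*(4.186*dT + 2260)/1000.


E = m_water * (4.186 * dT + 2260) / 1000
= 47.05 * (4.186 * 61.97 + 2260) / 1000
= 118.5381 MJ

118.5381 MJ


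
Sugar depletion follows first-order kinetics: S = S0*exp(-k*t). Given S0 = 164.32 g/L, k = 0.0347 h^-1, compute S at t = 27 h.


S = S0 * exp(-k * t)
S = 164.32 * exp(-0.0347 * 27)
S = 64.3873 g/L

64.3873 g/L


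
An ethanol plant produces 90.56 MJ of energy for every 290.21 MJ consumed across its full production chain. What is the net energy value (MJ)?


NEV = E_out - E_in
= 90.56 - 290.21
= -199.6500 MJ

-199.6500 MJ


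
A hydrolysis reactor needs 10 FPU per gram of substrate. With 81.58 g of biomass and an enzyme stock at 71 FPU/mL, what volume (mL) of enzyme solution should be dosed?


V = dosage * m_sub / activity
V = 10 * 81.58 / 71
V = 11.4901 mL

11.4901 mL


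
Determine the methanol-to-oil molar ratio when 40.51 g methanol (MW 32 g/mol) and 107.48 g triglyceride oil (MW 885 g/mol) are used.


Molar ratio = n_MeOH / n_oil = (MeOH/32) / (oil/885) = (MeOH * 885) / (32 * oil)
= (40.51 * 885) / (32 * 107.48)
= 10.4238

10.4238


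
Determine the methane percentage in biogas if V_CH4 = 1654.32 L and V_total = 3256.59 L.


CH4% = V_CH4 / V_total * 100
= 1654.32 / 3256.59 * 100
= 50.7991%

50.7991%


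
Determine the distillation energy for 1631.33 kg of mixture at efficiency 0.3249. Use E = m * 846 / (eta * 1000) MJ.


E = m * 846 / (eta * 1000)
= 1631.33 * 846 / (0.3249 * 1000)
= 4247.7845 MJ

4247.7845 MJ


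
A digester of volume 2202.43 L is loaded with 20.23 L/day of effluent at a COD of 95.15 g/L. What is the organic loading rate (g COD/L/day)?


OLR = Q * S / V
= 20.23 * 95.15 / 2202.43
= 0.8740 g/L/day

0.8740 g/L/day


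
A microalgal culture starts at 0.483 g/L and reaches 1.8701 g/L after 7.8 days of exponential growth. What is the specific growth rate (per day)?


mu = ln(X2/X1) / dt
= ln(1.8701/0.483) / 7.8
= 0.1736 per day

0.1736 per day


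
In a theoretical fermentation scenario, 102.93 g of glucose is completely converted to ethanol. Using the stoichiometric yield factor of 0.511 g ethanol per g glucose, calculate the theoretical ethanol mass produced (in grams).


Theoretical ethanol yield: m_EtOH = 0.511 * m_glucose
m_EtOH = 0.511 * 102.93 = 52.5972 g

52.5972 g


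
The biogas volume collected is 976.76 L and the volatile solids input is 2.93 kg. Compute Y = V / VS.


Y = V / VS
= 976.76 / 2.93
= 333.3652 L/kg VS

333.3652 L/kg VS


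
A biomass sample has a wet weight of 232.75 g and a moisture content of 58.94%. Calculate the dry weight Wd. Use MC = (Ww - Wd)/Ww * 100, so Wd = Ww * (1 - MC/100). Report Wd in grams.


Wd = Ww * (1 - MC/100)
= 232.75 * (1 - 58.94/100)
= 95.5672 g

95.5672 g


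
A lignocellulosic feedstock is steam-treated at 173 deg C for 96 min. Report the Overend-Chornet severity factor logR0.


logR0 = log10(t * exp((T - 100) / 14.75))
= log10(96 * exp((173 - 100) / 14.75))
= 4.1317

4.1317


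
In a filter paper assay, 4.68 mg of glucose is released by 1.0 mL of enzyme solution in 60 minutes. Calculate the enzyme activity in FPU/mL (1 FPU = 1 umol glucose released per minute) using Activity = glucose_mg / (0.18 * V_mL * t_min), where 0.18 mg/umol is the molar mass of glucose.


Activity = glucose_mg / (0.18 mg/umol * V_mL * t_min)
= 4.68 / (0.18 * 1.0 * 60)
= 0.4333 FPU/mL

0.4333 FPU/mL


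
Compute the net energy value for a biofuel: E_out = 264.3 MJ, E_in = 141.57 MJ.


NEV = E_out - E_in
= 264.3 - 141.57
= 122.7300 MJ

122.7300 MJ


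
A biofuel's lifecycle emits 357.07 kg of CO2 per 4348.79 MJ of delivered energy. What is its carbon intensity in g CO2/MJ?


CI = CO2 * 1000 / E
= 357.07 * 1000 / 4348.79
= 82.1079 g CO2/MJ

82.1079 g CO2/MJ


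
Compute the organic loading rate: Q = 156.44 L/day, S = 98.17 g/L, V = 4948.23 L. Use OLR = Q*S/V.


OLR = Q * S / V
= 156.44 * 98.17 / 4948.23
= 3.1037 g/L/day

3.1037 g/L/day


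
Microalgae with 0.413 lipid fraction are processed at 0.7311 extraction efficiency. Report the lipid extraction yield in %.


Y = lipid_content * extraction_eff * 100
= 0.413 * 0.7311 * 100
= 30.1944%

30.1944%


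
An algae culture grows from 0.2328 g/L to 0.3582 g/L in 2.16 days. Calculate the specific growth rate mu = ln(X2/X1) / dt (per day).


mu = ln(X2/X1) / dt
= ln(0.3582/0.2328) / 2.16
= 0.1995 per day

0.1995 per day


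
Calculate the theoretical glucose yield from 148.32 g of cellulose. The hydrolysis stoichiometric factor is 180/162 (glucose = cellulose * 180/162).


glucose = cellulose * 180/162
= 148.32 * 180/162
= 164.8000 g

164.8000 g


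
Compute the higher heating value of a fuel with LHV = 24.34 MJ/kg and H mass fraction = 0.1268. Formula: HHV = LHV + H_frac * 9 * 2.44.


HHV = LHV + H_frac * 9 * 2.44
= 24.34 + 0.1268 * 9 * 2.44
= 27.1245 MJ/kg

27.1245 MJ/kg


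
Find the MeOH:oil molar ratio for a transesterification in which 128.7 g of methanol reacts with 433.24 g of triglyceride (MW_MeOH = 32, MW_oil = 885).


Molar ratio = n_MeOH / n_oil = (MeOH/32) / (oil/885) = (MeOH * 885) / (32 * oil)
= (128.7 * 885) / (32 * 433.24)
= 8.2157

8.2157


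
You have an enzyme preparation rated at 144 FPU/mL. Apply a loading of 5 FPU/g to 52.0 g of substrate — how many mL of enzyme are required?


V = dosage * m_sub / activity
V = 5 * 52.0 / 144
V = 1.8056 mL

1.8056 mL


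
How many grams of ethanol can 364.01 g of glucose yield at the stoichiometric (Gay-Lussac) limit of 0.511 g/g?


Theoretical ethanol yield: m_EtOH = 0.511 * m_glucose
m_EtOH = 0.511 * 364.01 = 186.0091 g

186.0091 g


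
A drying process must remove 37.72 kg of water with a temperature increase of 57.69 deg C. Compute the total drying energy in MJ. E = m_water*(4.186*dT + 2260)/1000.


E = m_water * (4.186 * dT + 2260) / 1000
= 37.72 * (4.186 * 57.69 + 2260) / 1000
= 94.3562 MJ

94.3562 MJ


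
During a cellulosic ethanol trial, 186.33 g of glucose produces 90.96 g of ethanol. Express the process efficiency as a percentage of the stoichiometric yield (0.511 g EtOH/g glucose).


Fermentation efficiency = (actual / (0.511 * glucose)) * 100
= (90.96 / (0.511 * 186.33)) * 100
= 95.5315%

95.5315%


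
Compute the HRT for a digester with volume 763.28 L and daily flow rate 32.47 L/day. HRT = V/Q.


HRT = V / Q
= 763.28 / 32.47
= 23.5072 days

23.5072 days


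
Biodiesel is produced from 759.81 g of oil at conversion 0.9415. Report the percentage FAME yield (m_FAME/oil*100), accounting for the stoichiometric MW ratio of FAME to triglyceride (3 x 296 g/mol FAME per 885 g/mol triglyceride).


m_FAME = oil * conv * (3 * 296 / 885) = oil * conv * (888/885)
= 759.81 * 0.9415 * 888 / 885
= 717.7861 g
Y = m_FAME / oil * 100 = conv * (888/885) * 100
= 0.9415 * 888 / 885 * 100
= 94.47%

94.47%


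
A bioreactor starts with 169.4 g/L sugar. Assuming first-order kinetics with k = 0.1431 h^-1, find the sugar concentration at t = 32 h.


S = S0 * exp(-k * t)
S = 169.4 * exp(-0.1431 * 32)
S = 1.7386 g/L

1.7386 g/L


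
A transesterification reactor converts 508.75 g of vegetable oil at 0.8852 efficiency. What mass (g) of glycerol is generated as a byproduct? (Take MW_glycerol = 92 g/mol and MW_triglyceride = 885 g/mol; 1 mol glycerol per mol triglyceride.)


glycerol = oil * conv * (92/885)
= 508.75 * 0.8852 * 92 / 885
= 46.8156 g

46.8156 g


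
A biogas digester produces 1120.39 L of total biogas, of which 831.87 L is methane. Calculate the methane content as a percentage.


CH4% = V_CH4 / V_total * 100
= 831.87 / 1120.39 * 100
= 74.2483%

74.2483%


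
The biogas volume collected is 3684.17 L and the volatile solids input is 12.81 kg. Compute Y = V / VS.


Y = V / VS
= 3684.17 / 12.81
= 287.6011 L/kg VS

287.6011 L/kg VS


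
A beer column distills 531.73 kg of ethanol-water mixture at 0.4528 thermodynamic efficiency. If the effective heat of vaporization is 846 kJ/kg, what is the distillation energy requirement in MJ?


E = m * 846 / (eta * 1000)
= 531.73 * 846 / (0.4528 * 1000)
= 993.4708 MJ

993.4708 MJ


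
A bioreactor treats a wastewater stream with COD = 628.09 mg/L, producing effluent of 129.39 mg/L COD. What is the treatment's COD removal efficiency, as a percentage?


eta = (COD_in - COD_out) / COD_in * 100
= (628.09 - 129.39) / 628.09 * 100
= 79.3994%

79.3994%


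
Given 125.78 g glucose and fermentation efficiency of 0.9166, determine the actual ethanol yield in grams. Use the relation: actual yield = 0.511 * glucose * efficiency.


Actual ethanol: m = 0.511 * 125.78 * 0.9166
m = 58.9132 g

58.9132 g


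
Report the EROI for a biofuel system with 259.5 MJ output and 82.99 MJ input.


EROI = E_out / E_in
= 259.5 / 82.99
= 3.1269

3.1269


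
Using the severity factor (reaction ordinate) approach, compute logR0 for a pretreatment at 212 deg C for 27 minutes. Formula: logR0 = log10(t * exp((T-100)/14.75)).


logR0 = log10(t * exp((T - 100) / 14.75))
= log10(27 * exp((212 - 100) / 14.75))
= 4.7291

4.7291


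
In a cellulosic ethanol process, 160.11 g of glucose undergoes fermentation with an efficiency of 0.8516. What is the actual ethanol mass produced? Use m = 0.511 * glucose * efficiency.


Actual ethanol: m = 0.511 * 160.11 * 0.8516
m = 69.6747 g

69.6747 g


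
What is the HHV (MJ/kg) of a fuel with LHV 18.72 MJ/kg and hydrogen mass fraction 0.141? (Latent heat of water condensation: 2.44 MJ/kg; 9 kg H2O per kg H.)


HHV = LHV + H_frac * 9 * 2.44
= 18.72 + 0.141 * 9 * 2.44
= 21.8164 MJ/kg

21.8164 MJ/kg


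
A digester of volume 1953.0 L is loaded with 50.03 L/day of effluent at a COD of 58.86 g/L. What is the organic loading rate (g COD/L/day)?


OLR = Q * S / V
= 50.03 * 58.86 / 1953.0
= 1.5078 g/L/day

1.5078 g/L/day


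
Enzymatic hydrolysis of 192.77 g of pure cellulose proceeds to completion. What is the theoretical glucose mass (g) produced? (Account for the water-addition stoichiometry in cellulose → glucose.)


glucose = cellulose * 180/162
= 192.77 * 180/162
= 214.1889 g

214.1889 g


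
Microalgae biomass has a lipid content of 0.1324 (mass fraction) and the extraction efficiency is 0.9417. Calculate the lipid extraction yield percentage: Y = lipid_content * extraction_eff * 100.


Y = lipid_content * extraction_eff * 100
= 0.1324 * 0.9417 * 100
= 12.4681%

12.4681%


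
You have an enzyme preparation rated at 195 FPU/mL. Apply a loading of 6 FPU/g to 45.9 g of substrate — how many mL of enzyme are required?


V = dosage * m_sub / activity
V = 6 * 45.9 / 195
V = 1.4123 mL

1.4123 mL


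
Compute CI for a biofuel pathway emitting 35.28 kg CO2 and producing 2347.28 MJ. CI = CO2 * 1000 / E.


CI = CO2 * 1000 / E
= 35.28 * 1000 / 2347.28
= 15.0302 g CO2/MJ

15.0302 g CO2/MJ


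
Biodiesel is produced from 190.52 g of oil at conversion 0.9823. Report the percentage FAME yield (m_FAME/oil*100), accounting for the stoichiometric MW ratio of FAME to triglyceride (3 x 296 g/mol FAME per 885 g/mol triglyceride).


m_FAME = oil * conv * (3 * 296 / 885) = oil * conv * (888/885)
= 190.52 * 0.9823 * 888 / 885
= 187.7822 g
Y = m_FAME / oil * 100 = conv * (888/885) * 100
= 0.9823 * 888 / 885 * 100
= 98.56%

98.56%


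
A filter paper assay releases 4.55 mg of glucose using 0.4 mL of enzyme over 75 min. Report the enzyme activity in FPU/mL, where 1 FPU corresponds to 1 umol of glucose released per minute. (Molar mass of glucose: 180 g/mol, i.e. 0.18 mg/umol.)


Activity = glucose_mg / (0.18 mg/umol * V_mL * t_min)
= 4.55 / (0.18 * 0.4 * 75)
= 0.8426 FPU/mL

0.8426 FPU/mL


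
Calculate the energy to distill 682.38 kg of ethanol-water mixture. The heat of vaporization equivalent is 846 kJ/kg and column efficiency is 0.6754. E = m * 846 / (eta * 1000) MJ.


E = m * 846 / (eta * 1000)
= 682.38 * 846 / (0.6754 * 1000)
= 854.7431 MJ

854.7431 MJ


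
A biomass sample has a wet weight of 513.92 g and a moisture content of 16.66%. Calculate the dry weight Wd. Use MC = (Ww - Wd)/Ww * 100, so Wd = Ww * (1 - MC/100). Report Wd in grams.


Wd = Ww * (1 - MC/100)
= 513.92 * (1 - 16.66/100)
= 428.3009 g

428.3009 g


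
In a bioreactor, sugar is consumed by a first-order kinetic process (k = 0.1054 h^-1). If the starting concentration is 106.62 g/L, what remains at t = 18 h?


S = S0 * exp(-k * t)
S = 106.62 * exp(-0.1054 * 18)
S = 15.9917 g/L

15.9917 g/L


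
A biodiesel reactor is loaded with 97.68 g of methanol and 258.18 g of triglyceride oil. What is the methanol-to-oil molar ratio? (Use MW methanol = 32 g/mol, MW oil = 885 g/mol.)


Molar ratio = n_MeOH / n_oil = (MeOH/32) / (oil/885) = (MeOH * 885) / (32 * oil)
= (97.68 * 885) / (32 * 258.18)
= 10.4635

10.4635


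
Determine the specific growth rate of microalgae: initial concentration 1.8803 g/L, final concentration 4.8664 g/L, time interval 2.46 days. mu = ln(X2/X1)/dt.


mu = ln(X2/X1) / dt
= ln(4.8664/1.8803) / 2.46
= 0.3866 per day

0.3866 per day


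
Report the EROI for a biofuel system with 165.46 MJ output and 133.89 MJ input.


EROI = E_out / E_in
= 165.46 / 133.89
= 1.2358

1.2358


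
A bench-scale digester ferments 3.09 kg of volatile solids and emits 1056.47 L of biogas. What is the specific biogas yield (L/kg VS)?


Y = V / VS
= 1056.47 / 3.09
= 341.8997 L/kg VS

341.8997 L/kg VS


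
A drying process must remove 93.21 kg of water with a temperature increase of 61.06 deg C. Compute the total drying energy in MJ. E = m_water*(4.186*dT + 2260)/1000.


E = m_water * (4.186 * dT + 2260) / 1000
= 93.21 * (4.186 * 61.06 + 2260) / 1000
= 234.4788 MJ

234.4788 MJ


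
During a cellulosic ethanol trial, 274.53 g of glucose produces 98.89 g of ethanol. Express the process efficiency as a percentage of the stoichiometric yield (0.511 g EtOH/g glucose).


Fermentation efficiency = (actual / (0.511 * glucose)) * 100
= (98.89 / (0.511 * 274.53)) * 100
= 70.4923%

70.4923%


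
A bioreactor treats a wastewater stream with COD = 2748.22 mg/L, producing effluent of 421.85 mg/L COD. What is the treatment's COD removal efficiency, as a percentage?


eta = (COD_in - COD_out) / COD_in * 100
= (2748.22 - 421.85) / 2748.22 * 100
= 84.6501%

84.6501%


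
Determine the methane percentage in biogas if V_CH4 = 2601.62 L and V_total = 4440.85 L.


CH4% = V_CH4 / V_total * 100
= 2601.62 / 4440.85 * 100
= 58.5838%

58.5838%


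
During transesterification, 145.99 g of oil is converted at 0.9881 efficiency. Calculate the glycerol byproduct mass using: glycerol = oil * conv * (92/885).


glycerol = oil * conv * (92/885)
= 145.99 * 0.9881 * 92 / 885
= 14.9958 g

14.9958 g


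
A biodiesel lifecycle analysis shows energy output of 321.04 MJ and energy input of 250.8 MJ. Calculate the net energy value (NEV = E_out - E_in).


NEV = E_out - E_in
= 321.04 - 250.8
= 70.2400 MJ

70.2400 MJ


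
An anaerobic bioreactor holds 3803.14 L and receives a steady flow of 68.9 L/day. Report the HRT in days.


HRT = V / Q
= 3803.14 / 68.9
= 55.1980 days

55.1980 days


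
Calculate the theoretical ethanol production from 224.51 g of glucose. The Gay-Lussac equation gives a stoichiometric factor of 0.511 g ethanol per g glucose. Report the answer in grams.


Theoretical ethanol yield: m_EtOH = 0.511 * m_glucose
m_EtOH = 0.511 * 224.51 = 114.7246 g

114.7246 g


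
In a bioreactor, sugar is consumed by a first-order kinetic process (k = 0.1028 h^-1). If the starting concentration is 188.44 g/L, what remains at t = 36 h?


S = S0 * exp(-k * t)
S = 188.44 * exp(-0.1028 * 36)
S = 4.6552 g/L

4.6552 g/L


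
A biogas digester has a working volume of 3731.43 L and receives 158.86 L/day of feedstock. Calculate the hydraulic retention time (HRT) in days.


HRT = V / Q
= 3731.43 / 158.86
= 23.4888 days

23.4888 days


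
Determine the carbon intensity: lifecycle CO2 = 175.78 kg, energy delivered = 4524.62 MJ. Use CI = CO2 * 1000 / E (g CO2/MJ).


CI = CO2 * 1000 / E
= 175.78 * 1000 / 4524.62
= 38.8497 g CO2/MJ

38.8497 g CO2/MJ


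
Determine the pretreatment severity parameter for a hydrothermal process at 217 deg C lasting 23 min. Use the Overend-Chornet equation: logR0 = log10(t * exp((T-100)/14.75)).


logR0 = log10(t * exp((T - 100) / 14.75))
= log10(23 * exp((217 - 100) / 14.75))
= 4.8066

4.8066


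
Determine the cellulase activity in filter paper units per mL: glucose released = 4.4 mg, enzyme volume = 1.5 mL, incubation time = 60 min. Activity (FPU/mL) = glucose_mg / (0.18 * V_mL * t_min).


Activity = glucose_mg / (0.18 mg/umol * V_mL * t_min)
= 4.4 / (0.18 * 1.5 * 60)
= 0.2716 FPU/mL

0.2716 FPU/mL


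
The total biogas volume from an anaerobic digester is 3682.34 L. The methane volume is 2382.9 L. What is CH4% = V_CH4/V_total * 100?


CH4% = V_CH4 / V_total * 100
= 2382.9 / 3682.34 * 100
= 64.7116%

64.7116%


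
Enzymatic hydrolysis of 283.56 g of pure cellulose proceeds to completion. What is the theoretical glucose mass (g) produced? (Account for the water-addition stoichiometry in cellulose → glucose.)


glucose = cellulose * 180/162
= 283.56 * 180/162
= 315.0667 g

315.0667 g


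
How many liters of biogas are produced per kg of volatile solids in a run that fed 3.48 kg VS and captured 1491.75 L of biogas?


Y = V / VS
= 1491.75 / 3.48
= 428.6638 L/kg VS

428.6638 L/kg VS


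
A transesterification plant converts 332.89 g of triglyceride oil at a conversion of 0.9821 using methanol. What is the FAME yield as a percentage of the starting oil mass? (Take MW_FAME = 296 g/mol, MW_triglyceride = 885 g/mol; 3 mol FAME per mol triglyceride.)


m_FAME = oil * conv * (3 * 296 / 885) = oil * conv * (888/885)
= 332.89 * 0.9821 * 888 / 885
= 328.0395 g
Y = m_FAME / oil * 100 = conv * (888/885) * 100
= 0.9821 * 888 / 885 * 100
= 98.54%

98.54%


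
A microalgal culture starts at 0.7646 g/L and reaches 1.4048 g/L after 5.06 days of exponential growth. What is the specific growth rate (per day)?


mu = ln(X2/X1) / dt
= ln(1.4048/0.7646) / 5.06
= 0.1202 per day

0.1202 per day


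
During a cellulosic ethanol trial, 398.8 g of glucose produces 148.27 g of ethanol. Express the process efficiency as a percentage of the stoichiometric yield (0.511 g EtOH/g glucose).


Fermentation efficiency = (actual / (0.511 * glucose)) * 100
= (148.27 / (0.511 * 398.8)) * 100
= 72.7574%

72.7574%


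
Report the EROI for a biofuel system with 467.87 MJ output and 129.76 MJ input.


EROI = E_out / E_in
= 467.87 / 129.76
= 3.6057

3.6057


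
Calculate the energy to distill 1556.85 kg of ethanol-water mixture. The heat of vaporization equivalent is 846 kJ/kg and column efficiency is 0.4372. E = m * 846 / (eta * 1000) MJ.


E = m * 846 / (eta * 1000)
= 1556.85 * 846 / (0.4372 * 1000)
= 3012.5688 MJ

3012.5688 MJ


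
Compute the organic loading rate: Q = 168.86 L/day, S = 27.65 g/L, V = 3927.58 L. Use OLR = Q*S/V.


OLR = Q * S / V
= 168.86 * 27.65 / 3927.58
= 1.1888 g/L/day

1.1888 g/L/day


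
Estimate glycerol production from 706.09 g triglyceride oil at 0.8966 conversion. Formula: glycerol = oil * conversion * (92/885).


glycerol = oil * conv * (92/885)
= 706.09 * 0.8966 * 92 / 885
= 65.8117 g

65.8117 g


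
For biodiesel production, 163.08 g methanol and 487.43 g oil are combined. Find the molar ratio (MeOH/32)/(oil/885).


Molar ratio = n_MeOH / n_oil = (MeOH/32) / (oil/885) = (MeOH * 885) / (32 * oil)
= (163.08 * 885) / (32 * 487.43)
= 9.2530

9.2530


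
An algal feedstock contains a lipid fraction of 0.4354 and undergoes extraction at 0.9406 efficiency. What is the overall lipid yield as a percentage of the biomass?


Y = lipid_content * extraction_eff * 100
= 0.4354 * 0.9406 * 100
= 40.9537%

40.9537%


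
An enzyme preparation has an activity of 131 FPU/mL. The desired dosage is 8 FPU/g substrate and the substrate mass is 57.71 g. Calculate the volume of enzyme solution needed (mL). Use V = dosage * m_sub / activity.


V = dosage * m_sub / activity
V = 8 * 57.71 / 131
V = 3.5243 mL

3.5243 mL


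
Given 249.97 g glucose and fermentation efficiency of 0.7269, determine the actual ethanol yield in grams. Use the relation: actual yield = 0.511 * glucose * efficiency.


Actual ethanol: m = 0.511 * 249.97 * 0.7269
m = 92.8503 g

92.8503 g
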